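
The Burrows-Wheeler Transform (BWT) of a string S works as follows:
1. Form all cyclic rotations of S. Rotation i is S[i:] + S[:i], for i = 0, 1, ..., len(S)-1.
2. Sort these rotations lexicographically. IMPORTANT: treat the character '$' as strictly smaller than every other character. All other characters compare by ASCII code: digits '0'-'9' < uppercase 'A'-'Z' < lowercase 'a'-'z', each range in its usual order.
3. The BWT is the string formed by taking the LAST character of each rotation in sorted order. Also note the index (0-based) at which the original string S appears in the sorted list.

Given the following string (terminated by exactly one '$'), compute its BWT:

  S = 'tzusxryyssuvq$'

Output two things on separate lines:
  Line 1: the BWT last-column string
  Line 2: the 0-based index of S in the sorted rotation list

All 14 rotations (rotation i = S[i:]+S[:i]):
  rot[0] = tzusxryyssuvq$
  rot[1] = zusxryyssuvq$t
  rot[2] = usxryyssuvq$tz
  rot[3] = sxryyssuvq$tzu
  rot[4] = xryyssuvq$tzus
  rot[5] = ryyssuvq$tzusx
  rot[6] = yyssuvq$tzusxr
  rot[7] = yssuvq$tzusxry
  rot[8] = ssuvq$tzusxryy
  rot[9] = suvq$tzusxryys
  rot[10] = uvq$tzusxryyss
  rot[11] = vq$tzusxryyssu
  rot[12] = q$tzusxryyssuv
  rot[13] = $tzusxryyssuvq
Sorted (with $ < everything):
  sorted[0] = $tzusxryyssuvq  (last char: 'q')
  sorted[1] = q$tzusxryyssuv  (last char: 'v')
  sorted[2] = ryyssuvq$tzusx  (last char: 'x')
  sorted[3] = ssuvq$tzusxryy  (last char: 'y')
  sorted[4] = suvq$tzusxryys  (last char: 's')
  sorted[5] = sxryyssuvq$tzu  (last char: 'u')
  sorted[6] = tzusxryyssuvq$  (last char: '$')
  sorted[7] = usxryyssuvq$tz  (last char: 'z')
  sorted[8] = uvq$tzusxryyss  (last char: 's')
  sorted[9] = vq$tzusxryyssu  (last char: 'u')
  sorted[10] = xryyssuvq$tzus  (last char: 's')
  sorted[11] = yssuvq$tzusxry  (last char: 'y')
  sorted[12] = yyssuvq$tzusxr  (last char: 'r')
  sorted[13] = zusxryyssuvq$t  (last char: 't')
Last column: qvxysu$zsusyrt
Original string S is at sorted index 6

Answer: qvxysu$zsusyrt
6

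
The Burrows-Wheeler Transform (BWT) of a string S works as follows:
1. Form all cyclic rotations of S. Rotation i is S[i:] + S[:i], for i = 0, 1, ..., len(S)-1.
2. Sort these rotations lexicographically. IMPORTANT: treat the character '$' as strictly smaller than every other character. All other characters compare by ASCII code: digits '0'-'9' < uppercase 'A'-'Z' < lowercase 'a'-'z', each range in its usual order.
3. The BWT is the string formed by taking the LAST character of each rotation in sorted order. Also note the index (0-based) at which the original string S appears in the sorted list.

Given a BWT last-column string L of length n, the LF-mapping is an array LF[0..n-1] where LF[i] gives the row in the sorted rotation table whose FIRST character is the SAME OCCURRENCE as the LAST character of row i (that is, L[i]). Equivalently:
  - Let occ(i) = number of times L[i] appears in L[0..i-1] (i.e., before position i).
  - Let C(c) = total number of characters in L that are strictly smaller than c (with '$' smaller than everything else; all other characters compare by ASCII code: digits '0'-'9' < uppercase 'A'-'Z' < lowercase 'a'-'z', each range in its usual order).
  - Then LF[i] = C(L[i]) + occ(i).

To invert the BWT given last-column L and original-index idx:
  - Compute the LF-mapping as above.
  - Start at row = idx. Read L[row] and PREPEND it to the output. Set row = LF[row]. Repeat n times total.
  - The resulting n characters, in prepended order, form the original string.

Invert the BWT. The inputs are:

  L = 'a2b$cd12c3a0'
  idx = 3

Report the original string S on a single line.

Answer: 20d3c2acb1a$

Derivation:
LF mapping: 6 3 8 0 9 11 2 4 10 5 7 1
Walk LF starting at row 3, prepending L[row]:
  step 1: row=3, L[3]='$', prepend. Next row=LF[3]=0
  step 2: row=0, L[0]='a', prepend. Next row=LF[0]=6
  step 3: row=6, L[6]='1', prepend. Next row=LF[6]=2
  step 4: row=2, L[2]='b', prepend. Next row=LF[2]=8
  step 5: row=8, L[8]='c', prepend. Next row=LF[8]=10
  step 6: row=10, L[10]='a', prepend. Next row=LF[10]=7
  step 7: row=7, L[7]='2', prepend. Next row=LF[7]=4
  step 8: row=4, L[4]='c', prepend. Next row=LF[4]=9
  step 9: row=9, L[9]='3', prepend. Next row=LF[9]=5
  step 10: row=5, L[5]='d', prepend. Next row=LF[5]=11
  step 11: row=11, L[11]='0', prepend. Next row=LF[11]=1
  step 12: row=1, L[1]='2', prepend. Next row=LF[1]=3
Reversed output: 20d3c2acb1a$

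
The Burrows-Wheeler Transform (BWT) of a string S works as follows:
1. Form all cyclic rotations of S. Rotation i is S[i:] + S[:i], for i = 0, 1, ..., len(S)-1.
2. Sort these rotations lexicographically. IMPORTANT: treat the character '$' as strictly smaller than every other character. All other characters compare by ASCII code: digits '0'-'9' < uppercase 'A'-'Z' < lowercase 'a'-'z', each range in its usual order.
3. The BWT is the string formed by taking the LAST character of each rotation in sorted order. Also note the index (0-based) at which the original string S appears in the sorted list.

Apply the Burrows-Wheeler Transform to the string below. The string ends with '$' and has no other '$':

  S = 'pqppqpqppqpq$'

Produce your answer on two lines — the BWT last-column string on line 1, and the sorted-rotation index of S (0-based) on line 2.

Answer: qqqqq$ppppppp
5

Derivation:
All 13 rotations (rotation i = S[i:]+S[:i]):
  rot[0] = pqppqpqppqpq$
  rot[1] = qppqpqppqpq$p
  rot[2] = ppqpqppqpq$pq
  rot[3] = pqpqppqpq$pqp
  rot[4] = qpqppqpq$pqpp
  rot[5] = pqppqpq$pqppq
  rot[6] = qppqpq$pqppqp
  rot[7] = ppqpq$pqppqpq
  rot[8] = pqpq$pqppqpqp
  rot[9] = qpq$pqppqpqpp
  rot[10] = pq$pqppqpqppq
  rot[11] = q$pqppqpqppqp
  rot[12] = $pqppqpqppqpq
Sorted (with $ < everything):
  sorted[0] = $pqppqpqppqpq  (last char: 'q')
  sorted[1] = ppqpq$pqppqpq  (last char: 'q')
  sorted[2] = ppqpqppqpq$pq  (last char: 'q')
  sorted[3] = pq$pqppqpqppq  (last char: 'q')
  sorted[4] = pqppqpq$pqppq  (last char: 'q')
  sorted[5] = pqppqpqppqpq$  (last char: '$')
  sorted[6] = pqpq$pqppqpqp  (last char: 'p')
  sorted[7] = pqpqppqpq$pqp  (last char: 'p')
  sorted[8] = q$pqppqpqppqp  (last char: 'p')
  sorted[9] = qppqpq$pqppqp  (last char: 'p')
  sorted[10] = qppqpqppqpq$p  (last char: 'p')
  sorted[11] = qpq$pqppqpqpp  (last char: 'p')
  sorted[12] = qpqppqpq$pqpp  (last char: 'p')
Last column: qqqqq$ppppppp
Original string S is at sorted index 5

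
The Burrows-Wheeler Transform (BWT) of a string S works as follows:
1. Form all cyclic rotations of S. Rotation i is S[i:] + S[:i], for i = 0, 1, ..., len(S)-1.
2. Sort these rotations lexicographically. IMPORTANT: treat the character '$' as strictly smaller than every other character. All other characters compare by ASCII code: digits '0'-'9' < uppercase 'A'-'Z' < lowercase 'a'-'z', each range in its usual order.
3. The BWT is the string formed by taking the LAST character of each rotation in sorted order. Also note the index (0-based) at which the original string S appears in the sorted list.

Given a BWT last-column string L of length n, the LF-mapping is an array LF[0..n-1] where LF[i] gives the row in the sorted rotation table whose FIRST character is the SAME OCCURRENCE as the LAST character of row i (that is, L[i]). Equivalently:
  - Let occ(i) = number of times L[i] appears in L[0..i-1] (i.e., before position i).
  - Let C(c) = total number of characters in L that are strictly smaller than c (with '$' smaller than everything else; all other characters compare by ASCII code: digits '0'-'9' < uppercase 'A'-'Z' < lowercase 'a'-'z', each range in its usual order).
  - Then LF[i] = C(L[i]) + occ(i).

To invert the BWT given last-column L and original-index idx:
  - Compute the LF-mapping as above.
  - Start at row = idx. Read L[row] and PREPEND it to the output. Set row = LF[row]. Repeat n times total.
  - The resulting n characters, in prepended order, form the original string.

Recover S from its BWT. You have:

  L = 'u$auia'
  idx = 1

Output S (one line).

Answer: aauiu$

Derivation:
LF mapping: 4 0 1 5 3 2
Walk LF starting at row 1, prepending L[row]:
  step 1: row=1, L[1]='$', prepend. Next row=LF[1]=0
  step 2: row=0, L[0]='u', prepend. Next row=LF[0]=4
  step 3: row=4, L[4]='i', prepend. Next row=LF[4]=3
  step 4: row=3, L[3]='u', prepend. Next row=LF[3]=5
  step 5: row=5, L[5]='a', prepend. Next row=LF[5]=2
  step 6: row=2, L[2]='a', prepend. Next row=LF[2]=1
Reversed output: aauiu$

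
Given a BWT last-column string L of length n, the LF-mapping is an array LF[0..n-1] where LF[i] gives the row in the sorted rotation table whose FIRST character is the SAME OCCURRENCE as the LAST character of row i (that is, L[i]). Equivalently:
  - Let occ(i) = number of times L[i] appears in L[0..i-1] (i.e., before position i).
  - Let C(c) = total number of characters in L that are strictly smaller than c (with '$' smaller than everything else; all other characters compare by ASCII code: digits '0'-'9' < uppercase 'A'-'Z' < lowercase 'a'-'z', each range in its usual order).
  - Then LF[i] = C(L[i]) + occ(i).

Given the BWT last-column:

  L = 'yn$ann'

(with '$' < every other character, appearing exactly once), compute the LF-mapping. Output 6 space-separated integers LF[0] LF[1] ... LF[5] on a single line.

Answer: 5 2 0 1 3 4

Derivation:
Char counts: '$':1, 'a':1, 'n':3, 'y':1
C (first-col start): C('$')=0, C('a')=1, C('n')=2, C('y')=5
L[0]='y': occ=0, LF[0]=C('y')+0=5+0=5
L[1]='n': occ=0, LF[1]=C('n')+0=2+0=2
L[2]='$': occ=0, LF[2]=C('$')+0=0+0=0
L[3]='a': occ=0, LF[3]=C('a')+0=1+0=1
L[4]='n': occ=1, LF[4]=C('n')+1=2+1=3
L[5]='n': occ=2, LF[5]=C('n')+2=2+2=4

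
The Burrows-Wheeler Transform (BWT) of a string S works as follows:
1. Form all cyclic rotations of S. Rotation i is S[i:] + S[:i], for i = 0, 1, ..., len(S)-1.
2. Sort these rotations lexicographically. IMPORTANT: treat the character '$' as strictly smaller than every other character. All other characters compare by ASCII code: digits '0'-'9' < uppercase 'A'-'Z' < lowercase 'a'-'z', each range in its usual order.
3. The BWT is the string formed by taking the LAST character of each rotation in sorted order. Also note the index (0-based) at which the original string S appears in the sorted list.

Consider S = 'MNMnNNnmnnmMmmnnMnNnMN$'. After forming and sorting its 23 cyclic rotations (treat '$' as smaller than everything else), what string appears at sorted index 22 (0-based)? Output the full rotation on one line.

All 23 rotations (rotation i = S[i:]+S[:i]):
  rot[0] = MNMnNNnmnnmMmmnnMnNnMN$
  rot[1] = NMnNNnmnnmMmmnnMnNnMN$M
  rot[2] = MnNNnmnnmMmmnnMnNnMN$MN
  rot[3] = nNNnmnnmMmmnnMnNnMN$MNM
  rot[4] = NNnmnnmMmmnnMnNnMN$MNMn
  rot[5] = NnmnnmMmmnnMnNnMN$MNMnN
  rot[6] = nmnnmMmmnnMnNnMN$MNMnNN
  rot[7] = mnnmMmmnnMnNnMN$MNMnNNn
  rot[8] = nnmMmmnnMnNnMN$MNMnNNnm
  rot[9] = nmMmmnnMnNnMN$MNMnNNnmn
  rot[10] = mMmmnnMnNnMN$MNMnNNnmnn
  rot[11] = MmmnnMnNnMN$MNMnNNnmnnm
  rot[12] = mmnnMnNnMN$MNMnNNnmnnmM
  rot[13] = mnnMnNnMN$MNMnNNnmnnmMm
  rot[14] = nnMnNnMN$MNMnNNnmnnmMmm
  rot[15] = nMnNnMN$MNMnNNnmnnmMmmn
  rot[16] = MnNnMN$MNMnNNnmnnmMmmnn
  rot[17] = nNnMN$MNMnNNnmnnmMmmnnM
  rot[18] = NnMN$MNMnNNnmnnmMmmnnMn
  rot[19] = nMN$MNMnNNnmnnmMmmnnMnN
  rot[20] = MN$MNMnNNnmnnmMmmnnMnNn
  rot[21] = N$MNMnNNnmnnmMmmnnMnNnM
  rot[22] = $MNMnNNnmnnmMmmnnMnNnMN
Sorted (with $ < everything):
  sorted[0] = $MNMnNNnmnnmMmmnnMnNnMN
  sorted[1] = MN$MNMnNNnmnnmMmmnnMnNn
  sorted[2] = MNMnNNnmnnmMmmnnMnNnMN$
  sorted[3] = MmmnnMnNnMN$MNMnNNnmnnm
  sorted[4] = MnNNnmnnmMmmnnMnNnMN$MN
  sorted[5] = MnNnMN$MNMnNNnmnnmMmmnn
  sorted[6] = N$MNMnNNnmnnmMmmnnMnNnM
  sorted[7] = NMnNNnmnnmMmmnnMnNnMN$M
  sorted[8] = NNnmnnmMmmnnMnNnMN$MNMn
  sorted[9] = NnMN$MNMnNNnmnnmMmmnnMn
  sorted[10] = NnmnnmMmmnnMnNnMN$MNMnN
  sorted[11] = mMmmnnMnNnMN$MNMnNNnmnn
  sorted[12] = mmnnMnNnMN$MNMnNNnmnnmM
  sorted[13] = mnnMnNnMN$MNMnNNnmnnmMm
  sorted[14] = mnnmMmmnnMnNnMN$MNMnNNn
  sorted[15] = nMN$MNMnNNnmnnmMmmnnMnN
  sorted[16] = nMnNnMN$MNMnNNnmnnmMmmn
  sorted[17] = nNNnmnnmMmmnnMnNnMN$MNM
  sorted[18] = nNnMN$MNMnNNnmnnmMmmnnM
  sorted[19] = nmMmmnnMnNnMN$MNMnNNnmn
  sorted[20] = nmnnmMmmnnMnNnMN$MNMnNN
  sorted[21] = nnMnNnMN$MNMnNNnmnnmMmm
  sorted[22] = nnmMmmnnMnNnMN$MNMnNNnm
sorted[22] = nnmMmmnnMnNnMN$MNMnNNnm

Answer: nnmMmmnnMnNnMN$MNMnNNnm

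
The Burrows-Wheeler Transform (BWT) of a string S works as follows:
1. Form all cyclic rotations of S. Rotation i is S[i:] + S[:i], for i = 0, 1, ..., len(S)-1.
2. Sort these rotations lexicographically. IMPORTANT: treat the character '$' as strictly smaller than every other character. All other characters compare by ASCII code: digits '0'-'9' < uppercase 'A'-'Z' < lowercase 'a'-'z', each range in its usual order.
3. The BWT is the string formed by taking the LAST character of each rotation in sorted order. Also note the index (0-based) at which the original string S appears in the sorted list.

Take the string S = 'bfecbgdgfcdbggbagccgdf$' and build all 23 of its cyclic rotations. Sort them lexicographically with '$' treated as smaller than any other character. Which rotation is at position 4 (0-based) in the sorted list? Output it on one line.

Answer: bgdgfcdbggbagccgdf$bfec

Derivation:
All 23 rotations (rotation i = S[i:]+S[:i]):
  rot[0] = bfecbgdgfcdbggbagccgdf$
  rot[1] = fecbgdgfcdbggbagccgdf$b
  rot[2] = ecbgdgfcdbggbagccgdf$bf
  rot[3] = cbgdgfcdbggbagccgdf$bfe
  rot[4] = bgdgfcdbggbagccgdf$bfec
  rot[5] = gdgfcdbggbagccgdf$bfecb
  rot[6] = dgfcdbggbagccgdf$bfecbg
  rot[7] = gfcdbggbagccgdf$bfecbgd
  rot[8] = fcdbggbagccgdf$bfecbgdg
  rot[9] = cdbggbagccgdf$bfecbgdgf
  rot[10] = dbggbagccgdf$bfecbgdgfc
  rot[11] = bggbagccgdf$bfecbgdgfcd
  rot[12] = ggbagccgdf$bfecbgdgfcdb
  rot[13] = gbagccgdf$bfecbgdgfcdbg
  rot[14] = bagccgdf$bfecbgdgfcdbgg
  rot[15] = agccgdf$bfecbgdgfcdbggb
  rot[16] = gccgdf$bfecbgdgfcdbggba
  rot[17] = ccgdf$bfecbgdgfcdbggbag
  rot[18] = cgdf$bfecbgdgfcdbggbagc
  rot[19] = gdf$bfecbgdgfcdbggbagcc
  rot[20] = df$bfecbgdgfcdbggbagccg
  rot[21] = f$bfecbgdgfcdbggbagccgd
  rot[22] = $bfecbgdgfcdbggbagccgdf
Sorted (with $ < everything):
  sorted[0] = $bfecbgdgfcdbggbagccgdf
  sorted[1] = agccgdf$bfecbgdgfcdbggb
  sorted[2] = bagccgdf$bfecbgdgfcdbgg
  sorted[3] = bfecbgdgfcdbggbagccgdf$
  sorted[4] = bgdgfcdbggbagccgdf$bfec
  sorted[5] = bggbagccgdf$bfecbgdgfcd
  sorted[6] = cbgdgfcdbggbagccgdf$bfe
  sorted[7] = ccgdf$bfecbgdgfcdbggbag
  sorted[8] = cdbggbagccgdf$bfecbgdgf
  sorted[9] = cgdf$bfecbgdgfcdbggbagc
  sorted[10] = dbggbagccgdf$bfecbgdgfc
  sorted[11] = df$bfecbgdgfcdbggbagccg
  sorted[12] = dgfcdbggbagccgdf$bfecbg
  sorted[13] = ecbgdgfcdbggbagccgdf$bf
  sorted[14] = f$bfecbgdgfcdbggbagccgd
  sorted[15] = fcdbggbagccgdf$bfecbgdg
  sorted[16] = fecbgdgfcdbggbagccgdf$b
  sorted[17] = gbagccgdf$bfecbgdgfcdbg
  sorted[18] = gccgdf$bfecbgdgfcdbggba
  sorted[19] = gdf$bfecbgdgfcdbggbagcc
  sorted[20] = gdgfcdbggbagccgdf$bfecb
  sorted[21] = gfcdbggbagccgdf$bfecbgd
  sorted[22] = ggbagccgdf$bfecbgdgfcdb
sorted[4] = bgdgfcdbggbagccgdf$bfec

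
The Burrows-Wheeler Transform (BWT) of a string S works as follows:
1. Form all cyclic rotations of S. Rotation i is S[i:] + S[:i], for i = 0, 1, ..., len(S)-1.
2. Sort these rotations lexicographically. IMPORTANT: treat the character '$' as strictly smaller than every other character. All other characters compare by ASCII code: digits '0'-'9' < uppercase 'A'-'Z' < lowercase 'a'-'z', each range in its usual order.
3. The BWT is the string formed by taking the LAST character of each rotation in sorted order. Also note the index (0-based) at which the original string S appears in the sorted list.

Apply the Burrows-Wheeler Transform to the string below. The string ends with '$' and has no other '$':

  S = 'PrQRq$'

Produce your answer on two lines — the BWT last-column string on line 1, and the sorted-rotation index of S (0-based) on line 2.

All 6 rotations (rotation i = S[i:]+S[:i]):
  rot[0] = PrQRq$
  rot[1] = rQRq$P
  rot[2] = QRq$Pr
  rot[3] = Rq$PrQ
  rot[4] = q$PrQR
  rot[5] = $PrQRq
Sorted (with $ < everything):
  sorted[0] = $PrQRq  (last char: 'q')
  sorted[1] = PrQRq$  (last char: '$')
  sorted[2] = QRq$Pr  (last char: 'r')
  sorted[3] = Rq$PrQ  (last char: 'Q')
  sorted[4] = q$PrQR  (last char: 'R')
  sorted[5] = rQRq$P  (last char: 'P')
Last column: q$rQRP
Original string S is at sorted index 1

Answer: q$rQRP
1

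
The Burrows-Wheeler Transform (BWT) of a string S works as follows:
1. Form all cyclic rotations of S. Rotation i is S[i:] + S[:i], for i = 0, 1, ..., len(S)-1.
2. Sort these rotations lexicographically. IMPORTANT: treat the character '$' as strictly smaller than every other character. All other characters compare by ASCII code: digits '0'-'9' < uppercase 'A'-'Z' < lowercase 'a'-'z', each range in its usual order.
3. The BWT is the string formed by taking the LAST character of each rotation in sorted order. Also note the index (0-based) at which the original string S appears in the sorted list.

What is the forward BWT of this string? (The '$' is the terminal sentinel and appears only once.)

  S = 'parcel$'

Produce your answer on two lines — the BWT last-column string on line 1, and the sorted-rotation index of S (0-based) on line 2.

All 7 rotations (rotation i = S[i:]+S[:i]):
  rot[0] = parcel$
  rot[1] = arcel$p
  rot[2] = rcel$pa
  rot[3] = cel$par
  rot[4] = el$parc
  rot[5] = l$parce
  rot[6] = $parcel
Sorted (with $ < everything):
  sorted[0] = $parcel  (last char: 'l')
  sorted[1] = arcel$p  (last char: 'p')
  sorted[2] = cel$par  (last char: 'r')
  sorted[3] = el$parc  (last char: 'c')
  sorted[4] = l$parce  (last char: 'e')
  sorted[5] = parcel$  (last char: '$')
  sorted[6] = rcel$pa  (last char: 'a')
Last column: lprce$a
Original string S is at sorted index 5

Answer: lprce$a
5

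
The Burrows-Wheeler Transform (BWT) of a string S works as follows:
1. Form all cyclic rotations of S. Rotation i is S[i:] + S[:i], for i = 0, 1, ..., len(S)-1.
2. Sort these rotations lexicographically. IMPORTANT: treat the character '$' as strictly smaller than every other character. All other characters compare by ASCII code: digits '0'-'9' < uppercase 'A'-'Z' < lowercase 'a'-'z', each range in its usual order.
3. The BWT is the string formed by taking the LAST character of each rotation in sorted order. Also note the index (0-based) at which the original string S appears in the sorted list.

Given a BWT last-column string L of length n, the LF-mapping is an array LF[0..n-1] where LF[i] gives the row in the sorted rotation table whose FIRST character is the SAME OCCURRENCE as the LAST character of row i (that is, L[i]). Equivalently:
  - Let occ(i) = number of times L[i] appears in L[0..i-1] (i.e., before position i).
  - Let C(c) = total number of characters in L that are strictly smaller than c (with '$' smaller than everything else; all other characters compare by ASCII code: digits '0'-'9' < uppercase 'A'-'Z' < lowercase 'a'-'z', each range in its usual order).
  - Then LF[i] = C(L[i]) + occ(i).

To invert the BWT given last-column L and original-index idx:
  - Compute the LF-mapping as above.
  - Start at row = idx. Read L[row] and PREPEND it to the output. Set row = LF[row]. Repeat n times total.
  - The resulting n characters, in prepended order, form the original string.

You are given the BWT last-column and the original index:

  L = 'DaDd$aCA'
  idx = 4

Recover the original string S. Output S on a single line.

LF mapping: 3 5 4 7 0 6 2 1
Walk LF starting at row 4, prepending L[row]:
  step 1: row=4, L[4]='$', prepend. Next row=LF[4]=0
  step 2: row=0, L[0]='D', prepend. Next row=LF[0]=3
  step 3: row=3, L[3]='d', prepend. Next row=LF[3]=7
  step 4: row=7, L[7]='A', prepend. Next row=LF[7]=1
  step 5: row=1, L[1]='a', prepend. Next row=LF[1]=5
  step 6: row=5, L[5]='a', prepend. Next row=LF[5]=6
  step 7: row=6, L[6]='C', prepend. Next row=LF[6]=2
  step 8: row=2, L[2]='D', prepend. Next row=LF[2]=4
Reversed output: DCaaAdD$

Answer: DCaaAdD$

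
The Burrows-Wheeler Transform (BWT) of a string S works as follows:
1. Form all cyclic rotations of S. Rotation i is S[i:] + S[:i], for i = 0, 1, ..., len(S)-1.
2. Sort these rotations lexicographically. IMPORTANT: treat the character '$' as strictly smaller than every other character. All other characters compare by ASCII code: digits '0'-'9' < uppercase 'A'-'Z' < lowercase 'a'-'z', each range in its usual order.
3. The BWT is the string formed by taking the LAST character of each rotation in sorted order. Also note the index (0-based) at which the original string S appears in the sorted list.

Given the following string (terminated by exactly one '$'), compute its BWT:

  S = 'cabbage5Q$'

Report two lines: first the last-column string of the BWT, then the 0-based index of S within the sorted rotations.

Answer: Qe5cbba$ga
7

Derivation:
All 10 rotations (rotation i = S[i:]+S[:i]):
  rot[0] = cabbage5Q$
  rot[1] = abbage5Q$c
  rot[2] = bbage5Q$ca
  rot[3] = bage5Q$cab
  rot[4] = age5Q$cabb
  rot[5] = ge5Q$cabba
  rot[6] = e5Q$cabbag
  rot[7] = 5Q$cabbage
  rot[8] = Q$cabbage5
  rot[9] = $cabbage5Q
Sorted (with $ < everything):
  sorted[0] = $cabbage5Q  (last char: 'Q')
  sorted[1] = 5Q$cabbage  (last char: 'e')
  sorted[2] = Q$cabbage5  (last char: '5')
  sorted[3] = abbage5Q$c  (last char: 'c')
  sorted[4] = age5Q$cabb  (last char: 'b')
  sorted[5] = bage5Q$cab  (last char: 'b')
  sorted[6] = bbage5Q$ca  (last char: 'a')
  sorted[7] = cabbage5Q$  (last char: '$')
  sorted[8] = e5Q$cabbag  (last char: 'g')
  sorted[9] = ge5Q$cabba  (last char: 'a')
Last column: Qe5cbba$ga
Original string S is at sorted index 7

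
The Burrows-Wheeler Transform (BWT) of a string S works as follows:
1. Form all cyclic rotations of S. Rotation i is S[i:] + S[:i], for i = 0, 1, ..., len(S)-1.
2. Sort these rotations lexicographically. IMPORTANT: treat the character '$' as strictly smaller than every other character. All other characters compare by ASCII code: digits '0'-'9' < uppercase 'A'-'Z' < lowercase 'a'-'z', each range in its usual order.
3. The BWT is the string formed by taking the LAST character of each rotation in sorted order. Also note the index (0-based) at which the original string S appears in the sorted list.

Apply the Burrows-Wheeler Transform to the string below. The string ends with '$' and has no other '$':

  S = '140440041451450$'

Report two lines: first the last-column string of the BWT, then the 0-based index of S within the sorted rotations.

Answer: 05404$5441001144
5

Derivation:
All 16 rotations (rotation i = S[i:]+S[:i]):
  rot[0] = 140440041451450$
  rot[1] = 40440041451450$1
  rot[2] = 0440041451450$14
  rot[3] = 440041451450$140
  rot[4] = 40041451450$1404
  rot[5] = 0041451450$14044
  rot[6] = 041451450$140440
  rot[7] = 41451450$1404400
  rot[8] = 1451450$14044004
  rot[9] = 451450$140440041
  rot[10] = 51450$1404400414
  rot[11] = 1450$14044004145
  rot[12] = 450$140440041451
  rot[13] = 50$1404400414514
  rot[14] = 0$14044004145145
  rot[15] = $140440041451450
Sorted (with $ < everything):
  sorted[0] = $140440041451450  (last char: '0')
  sorted[1] = 0$14044004145145  (last char: '5')
  sorted[2] = 0041451450$14044  (last char: '4')
  sorted[3] = 041451450$140440  (last char: '0')
  sorted[4] = 0440041451450$14  (last char: '4')
  sorted[5] = 140440041451450$  (last char: '$')
  sorted[6] = 1450$14044004145  (last char: '5')
  sorted[7] = 1451450$14044004  (last char: '4')
  sorted[8] = 40041451450$1404  (last char: '4')
  sorted[9] = 40440041451450$1  (last char: '1')
  sorted[10] = 41451450$1404400  (last char: '0')
  sorted[11] = 440041451450$140  (last char: '0')
  sorted[12] = 450$140440041451  (last char: '1')
  sorted[13] = 451450$140440041  (last char: '1')
  sorted[14] = 50$1404400414514  (last char: '4')
  sorted[15] = 51450$1404400414  (last char: '4')
Last column: 05404$5441001144
Original string S is at sorted index 5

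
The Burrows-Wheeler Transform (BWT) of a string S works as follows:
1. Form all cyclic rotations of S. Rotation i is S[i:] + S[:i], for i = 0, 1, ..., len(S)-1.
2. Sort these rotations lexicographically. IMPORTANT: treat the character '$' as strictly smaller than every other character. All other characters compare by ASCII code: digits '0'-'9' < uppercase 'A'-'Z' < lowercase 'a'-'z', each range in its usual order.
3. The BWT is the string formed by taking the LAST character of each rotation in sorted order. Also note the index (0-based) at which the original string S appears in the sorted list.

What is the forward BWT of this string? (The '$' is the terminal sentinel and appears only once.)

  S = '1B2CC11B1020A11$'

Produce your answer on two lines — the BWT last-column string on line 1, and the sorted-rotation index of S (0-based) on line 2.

Answer: 1121BAC1$0B011C2
8

Derivation:
All 16 rotations (rotation i = S[i:]+S[:i]):
  rot[0] = 1B2CC11B1020A11$
  rot[1] = B2CC11B1020A11$1
  rot[2] = 2CC11B1020A11$1B
  rot[3] = CC11B1020A11$1B2
  rot[4] = C11B1020A11$1B2C
  rot[5] = 11B1020A11$1B2CC
  rot[6] = 1B1020A11$1B2CC1
  rot[7] = B1020A11$1B2CC11
  rot[8] = 1020A11$1B2CC11B
  rot[9] = 020A11$1B2CC11B1
  rot[10] = 20A11$1B2CC11B10
  rot[11] = 0A11$1B2CC11B102
  rot[12] = A11$1B2CC11B1020
  rot[13] = 11$1B2CC11B1020A
  rot[14] = 1$1B2CC11B1020A1
  rot[15] = $1B2CC11B1020A11
Sorted (with $ < everything):
  sorted[0] = $1B2CC11B1020A11  (last char: '1')
  sorted[1] = 020A11$1B2CC11B1  (last char: '1')
  sorted[2] = 0A11$1B2CC11B102  (last char: '2')
  sorted[3] = 1$1B2CC11B1020A1  (last char: '1')
  sorted[4] = 1020A11$1B2CC11B  (last char: 'B')
  sorted[5] = 11$1B2CC11B1020A  (last char: 'A')
  sorted[6] = 11B1020A11$1B2CC  (last char: 'C')
  sorted[7] = 1B1020A11$1B2CC1  (last char: '1')
  sorted[8] = 1B2CC11B1020A11$  (last char: '$')
  sorted[9] = 20A11$1B2CC11B10  (last char: '0')
  sorted[10] = 2CC11B1020A11$1B  (last char: 'B')
  sorted[11] = A11$1B2CC11B1020  (last char: '0')
  sorted[12] = B1020A11$1B2CC11  (last char: '1')
  sorted[13] = B2CC11B1020A11$1  (last char: '1')
  sorted[14] = C11B1020A11$1B2C  (last char: 'C')
  sorted[15] = CC11B1020A11$1B2  (last char: '2')
Last column: 1121BAC1$0B011C2
Original string S is at sorted index 8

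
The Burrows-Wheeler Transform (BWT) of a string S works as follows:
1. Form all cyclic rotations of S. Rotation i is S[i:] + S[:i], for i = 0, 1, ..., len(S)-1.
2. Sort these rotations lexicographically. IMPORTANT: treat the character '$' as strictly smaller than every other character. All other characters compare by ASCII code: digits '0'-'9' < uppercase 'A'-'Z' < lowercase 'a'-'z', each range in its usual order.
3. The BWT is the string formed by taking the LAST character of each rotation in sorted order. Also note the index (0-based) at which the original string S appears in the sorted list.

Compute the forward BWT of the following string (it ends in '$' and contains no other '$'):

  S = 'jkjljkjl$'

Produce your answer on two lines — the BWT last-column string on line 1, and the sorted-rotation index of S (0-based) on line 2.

All 9 rotations (rotation i = S[i:]+S[:i]):
  rot[0] = jkjljkjl$
  rot[1] = kjljkjl$j
  rot[2] = jljkjl$jk
  rot[3] = ljkjl$jkj
  rot[4] = jkjl$jkjl
  rot[5] = kjl$jkjlj
  rot[6] = jl$jkjljk
  rot[7] = l$jkjljkj
  rot[8] = $jkjljkjl
Sorted (with $ < everything):
  sorted[0] = $jkjljkjl  (last char: 'l')
  sorted[1] = jkjl$jkjl  (last char: 'l')
  sorted[2] = jkjljkjl$  (last char: '$')
  sorted[3] = jl$jkjljk  (last char: 'k')
  sorted[4] = jljkjl$jk  (last char: 'k')
  sorted[5] = kjl$jkjlj  (last char: 'j')
  sorted[6] = kjljkjl$j  (last char: 'j')
  sorted[7] = l$jkjljkj  (last char: 'j')
  sorted[8] = ljkjl$jkj  (last char: 'j')
Last column: ll$kkjjjj
Original string S is at sorted index 2

Answer: ll$kkjjjj
2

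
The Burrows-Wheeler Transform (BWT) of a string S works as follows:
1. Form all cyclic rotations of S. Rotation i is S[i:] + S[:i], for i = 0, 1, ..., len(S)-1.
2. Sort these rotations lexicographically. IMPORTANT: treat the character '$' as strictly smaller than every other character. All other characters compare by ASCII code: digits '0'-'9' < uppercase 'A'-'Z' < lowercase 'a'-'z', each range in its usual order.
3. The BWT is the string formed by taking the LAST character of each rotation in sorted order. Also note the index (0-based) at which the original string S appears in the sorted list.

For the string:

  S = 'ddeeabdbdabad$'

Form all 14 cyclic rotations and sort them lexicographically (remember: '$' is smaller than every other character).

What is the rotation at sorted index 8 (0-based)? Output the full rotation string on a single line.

All 14 rotations (rotation i = S[i:]+S[:i]):
  rot[0] = ddeeabdbdabad$
  rot[1] = deeabdbdabad$d
  rot[2] = eeabdbdabad$dd
  rot[3] = eabdbdabad$dde
  rot[4] = abdbdabad$ddee
  rot[5] = bdbdabad$ddeea
  rot[6] = dbdabad$ddeeab
  rot[7] = bdabad$ddeeabd
  rot[8] = dabad$ddeeabdb
  rot[9] = abad$ddeeabdbd
  rot[10] = bad$ddeeabdbda
  rot[11] = ad$ddeeabdbdab
  rot[12] = d$ddeeabdbdaba
  rot[13] = $ddeeabdbdabad
Sorted (with $ < everything):
  sorted[0] = $ddeeabdbdabad
  sorted[1] = abad$ddeeabdbd
  sorted[2] = abdbdabad$ddee
  sorted[3] = ad$ddeeabdbdab
  sorted[4] = bad$ddeeabdbda
  sorted[5] = bdabad$ddeeabd
  sorted[6] = bdbdabad$ddeea
  sorted[7] = d$ddeeabdbdaba
  sorted[8] = dabad$ddeeabdb
  sorted[9] = dbdabad$ddeeab
  sorted[10] = ddeeabdbdabad$
  sorted[11] = deeabdbdabad$d
  sorted[12] = eabdbdabad$dde
  sorted[13] = eeabdbdabad$dd
sorted[8] = dabad$ddeeabdb

Answer: dabad$ddeeabdb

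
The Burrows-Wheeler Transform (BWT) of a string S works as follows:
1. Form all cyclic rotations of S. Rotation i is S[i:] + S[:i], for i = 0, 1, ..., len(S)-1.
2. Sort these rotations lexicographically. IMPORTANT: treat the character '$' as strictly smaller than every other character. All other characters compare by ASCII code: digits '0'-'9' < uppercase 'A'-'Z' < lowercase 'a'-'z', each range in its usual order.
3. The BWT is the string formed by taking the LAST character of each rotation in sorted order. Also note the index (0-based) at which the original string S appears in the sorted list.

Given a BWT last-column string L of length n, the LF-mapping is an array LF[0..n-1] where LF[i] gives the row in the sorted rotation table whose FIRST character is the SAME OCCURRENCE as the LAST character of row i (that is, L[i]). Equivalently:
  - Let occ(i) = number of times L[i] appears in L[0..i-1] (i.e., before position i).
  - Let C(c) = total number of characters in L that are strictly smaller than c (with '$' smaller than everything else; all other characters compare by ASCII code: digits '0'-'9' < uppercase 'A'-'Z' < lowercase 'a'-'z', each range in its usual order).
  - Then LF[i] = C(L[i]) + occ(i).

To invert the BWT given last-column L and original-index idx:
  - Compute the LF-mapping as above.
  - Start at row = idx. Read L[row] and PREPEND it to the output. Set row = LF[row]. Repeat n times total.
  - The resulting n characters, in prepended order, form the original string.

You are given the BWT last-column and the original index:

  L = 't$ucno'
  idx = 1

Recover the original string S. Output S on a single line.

Answer: count$

Derivation:
LF mapping: 4 0 5 1 2 3
Walk LF starting at row 1, prepending L[row]:
  step 1: row=1, L[1]='$', prepend. Next row=LF[1]=0
  step 2: row=0, L[0]='t', prepend. Next row=LF[0]=4
  step 3: row=4, L[4]='n', prepend. Next row=LF[4]=2
  step 4: row=2, L[2]='u', prepend. Next row=LF[2]=5
  step 5: row=5, L[5]='o', prepend. Next row=LF[5]=3
  step 6: row=3, L[3]='c', prepend. Next row=LF[3]=1
Reversed output: count$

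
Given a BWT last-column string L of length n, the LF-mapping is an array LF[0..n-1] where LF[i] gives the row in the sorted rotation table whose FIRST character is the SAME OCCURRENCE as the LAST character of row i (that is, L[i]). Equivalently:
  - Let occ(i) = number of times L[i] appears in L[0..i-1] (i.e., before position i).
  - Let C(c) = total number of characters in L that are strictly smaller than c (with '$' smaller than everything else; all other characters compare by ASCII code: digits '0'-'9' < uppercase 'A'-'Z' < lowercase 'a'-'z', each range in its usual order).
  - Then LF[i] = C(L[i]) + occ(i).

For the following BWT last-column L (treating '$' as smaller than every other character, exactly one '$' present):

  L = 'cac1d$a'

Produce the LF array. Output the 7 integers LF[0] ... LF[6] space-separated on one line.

Char counts: '$':1, '1':1, 'a':2, 'c':2, 'd':1
C (first-col start): C('$')=0, C('1')=1, C('a')=2, C('c')=4, C('d')=6
L[0]='c': occ=0, LF[0]=C('c')+0=4+0=4
L[1]='a': occ=0, LF[1]=C('a')+0=2+0=2
L[2]='c': occ=1, LF[2]=C('c')+1=4+1=5
L[3]='1': occ=0, LF[3]=C('1')+0=1+0=1
L[4]='d': occ=0, LF[4]=C('d')+0=6+0=6
L[5]='$': occ=0, LF[5]=C('$')+0=0+0=0
L[6]='a': occ=1, LF[6]=C('a')+1=2+1=3

Answer: 4 2 5 1 6 0 3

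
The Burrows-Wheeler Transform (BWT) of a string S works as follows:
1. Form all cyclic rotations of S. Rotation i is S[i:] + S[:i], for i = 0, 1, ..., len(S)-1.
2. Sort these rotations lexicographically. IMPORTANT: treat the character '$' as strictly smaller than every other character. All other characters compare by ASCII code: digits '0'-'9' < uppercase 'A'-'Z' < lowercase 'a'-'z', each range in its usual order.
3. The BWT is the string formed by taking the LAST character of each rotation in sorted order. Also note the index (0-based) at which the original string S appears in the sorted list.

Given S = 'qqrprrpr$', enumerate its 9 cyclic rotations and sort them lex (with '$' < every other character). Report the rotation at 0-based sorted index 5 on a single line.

Answer: r$qqrprrp

Derivation:
All 9 rotations (rotation i = S[i:]+S[:i]):
  rot[0] = qqrprrpr$
  rot[1] = qrprrpr$q
  rot[2] = rprrpr$qq
  rot[3] = prrpr$qqr
  rot[4] = rrpr$qqrp
  rot[5] = rpr$qqrpr
  rot[6] = pr$qqrprr
  rot[7] = r$qqrprrp
  rot[8] = $qqrprrpr
Sorted (with $ < everything):
  sorted[0] = $qqrprrpr
  sorted[1] = pr$qqrprr
  sorted[2] = prrpr$qqr
  sorted[3] = qqrprrpr$
  sorted[4] = qrprrpr$q
  sorted[5] = r$qqrprrp
  sorted[6] = rpr$qqrpr
  sorted[7] = rprrpr$qq
  sorted[8] = rrpr$qqrp
sorted[5] = r$qqrprrp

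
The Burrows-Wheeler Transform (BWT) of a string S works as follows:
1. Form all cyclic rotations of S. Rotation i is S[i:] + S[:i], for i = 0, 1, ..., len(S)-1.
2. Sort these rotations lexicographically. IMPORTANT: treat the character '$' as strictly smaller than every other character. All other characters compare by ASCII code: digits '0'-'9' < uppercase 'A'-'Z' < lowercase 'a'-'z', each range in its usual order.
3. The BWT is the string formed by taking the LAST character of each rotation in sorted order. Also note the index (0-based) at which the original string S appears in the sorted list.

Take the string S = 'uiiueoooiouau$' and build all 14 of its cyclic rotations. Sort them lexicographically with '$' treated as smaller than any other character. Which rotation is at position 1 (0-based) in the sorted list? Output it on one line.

Answer: au$uiiueoooiou

Derivation:
All 14 rotations (rotation i = S[i:]+S[:i]):
  rot[0] = uiiueoooiouau$
  rot[1] = iiueoooiouau$u
  rot[2] = iueoooiouau$ui
  rot[3] = ueoooiouau$uii
  rot[4] = eoooiouau$uiiu
  rot[5] = oooiouau$uiiue
  rot[6] = ooiouau$uiiueo
  rot[7] = oiouau$uiiueoo
  rot[8] = iouau$uiiueooo
  rot[9] = ouau$uiiueoooi
  rot[10] = uau$uiiueoooio
  rot[11] = au$uiiueoooiou
  rot[12] = u$uiiueoooioua
  rot[13] = $uiiueoooiouau
Sorted (with $ < everything):
  sorted[0] = $uiiueoooiouau
  sorted[1] = au$uiiueoooiou
  sorted[2] = eoooiouau$uiiu
  sorted[3] = iiueoooiouau$u
  sorted[4] = iouau$uiiueooo
  sorted[5] = iueoooiouau$ui
  sorted[6] = oiouau$uiiueoo
  sorted[7] = ooiouau$uiiueo
  sorted[8] = oooiouau$uiiue
  sorted[9] = ouau$uiiueoooi
  sorted[10] = u$uiiueoooioua
  sorted[11] = uau$uiiueoooio
  sorted[12] = ueoooiouau$uii
  sorted[13] = uiiueoooiouau$
sorted[1] = au$uiiueoooiou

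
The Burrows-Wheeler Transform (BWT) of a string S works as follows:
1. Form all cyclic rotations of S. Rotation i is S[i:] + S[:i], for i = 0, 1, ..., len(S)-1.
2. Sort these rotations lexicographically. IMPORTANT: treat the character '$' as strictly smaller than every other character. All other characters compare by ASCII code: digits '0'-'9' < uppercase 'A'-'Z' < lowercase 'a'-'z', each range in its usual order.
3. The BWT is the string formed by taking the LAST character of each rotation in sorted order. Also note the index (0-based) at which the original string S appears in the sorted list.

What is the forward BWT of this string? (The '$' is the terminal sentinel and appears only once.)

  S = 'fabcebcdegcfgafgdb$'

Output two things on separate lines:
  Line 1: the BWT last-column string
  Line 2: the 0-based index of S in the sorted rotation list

Answer: bfgdeabbggccd$cafef
13

Derivation:
All 19 rotations (rotation i = S[i:]+S[:i]):
  rot[0] = fabcebcdegcfgafgdb$
  rot[1] = abcebcdegcfgafgdb$f
  rot[2] = bcebcdegcfgafgdb$fa
  rot[3] = cebcdegcfgafgdb$fab
  rot[4] = ebcdegcfgafgdb$fabc
  rot[5] = bcdegcfgafgdb$fabce
  rot[6] = cdegcfgafgdb$fabceb
  rot[7] = degcfgafgdb$fabcebc
  rot[8] = egcfgafgdb$fabcebcd
  rot[9] = gcfgafgdb$fabcebcde
  rot[10] = cfgafgdb$fabcebcdeg
  rot[11] = fgafgdb$fabcebcdegc
  rot[12] = gafgdb$fabcebcdegcf
  rot[13] = afgdb$fabcebcdegcfg
  rot[14] = fgdb$fabcebcdegcfga
  rot[15] = gdb$fabcebcdegcfgaf
  rot[16] = db$fabcebcdegcfgafg
  rot[17] = b$fabcebcdegcfgafgd
  rot[18] = $fabcebcdegcfgafgdb
Sorted (with $ < everything):
  sorted[0] = $fabcebcdegcfgafgdb  (last char: 'b')
  sorted[1] = abcebcdegcfgafgdb$f  (last char: 'f')
  sorted[2] = afgdb$fabcebcdegcfg  (last char: 'g')
  sorted[3] = b$fabcebcdegcfgafgd  (last char: 'd')
  sorted[4] = bcdegcfgafgdb$fabce  (last char: 'e')
  sorted[5] = bcebcdegcfgafgdb$fa  (last char: 'a')
  sorted[6] = cdegcfgafgdb$fabceb  (last char: 'b')
  sorted[7] = cebcdegcfgafgdb$fab  (last char: 'b')
  sorted[8] = cfgafgdb$fabcebcdeg  (last char: 'g')
  sorted[9] = db$fabcebcdegcfgafg  (last char: 'g')
  sorted[10] = degcfgafgdb$fabcebc  (last char: 'c')
  sorted[11] = ebcdegcfgafgdb$fabc  (last char: 'c')
  sorted[12] = egcfgafgdb$fabcebcd  (last char: 'd')
  sorted[13] = fabcebcdegcfgafgdb$  (last char: '$')
  sorted[14] = fgafgdb$fabcebcdegc  (last char: 'c')
  sorted[15] = fgdb$fabcebcdegcfga  (last char: 'a')
  sorted[16] = gafgdb$fabcebcdegcf  (last char: 'f')
  sorted[17] = gcfgafgdb$fabcebcde  (last char: 'e')
  sorted[18] = gdb$fabcebcdegcfgaf  (last char: 'f')
Last column: bfgdeabbggccd$cafef
Original string S is at sorted index 13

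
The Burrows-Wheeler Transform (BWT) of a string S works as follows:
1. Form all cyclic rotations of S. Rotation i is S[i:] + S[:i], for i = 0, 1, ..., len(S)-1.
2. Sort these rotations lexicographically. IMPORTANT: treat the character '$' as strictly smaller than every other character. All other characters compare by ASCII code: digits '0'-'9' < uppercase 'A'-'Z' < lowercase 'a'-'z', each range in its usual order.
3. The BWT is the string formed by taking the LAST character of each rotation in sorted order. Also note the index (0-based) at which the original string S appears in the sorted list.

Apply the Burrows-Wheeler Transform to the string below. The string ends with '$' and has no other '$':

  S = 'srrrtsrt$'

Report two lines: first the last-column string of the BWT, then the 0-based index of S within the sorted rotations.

All 9 rotations (rotation i = S[i:]+S[:i]):
  rot[0] = srrrtsrt$
  rot[1] = rrrtsrt$s
  rot[2] = rrtsrt$sr
  rot[3] = rtsrt$srr
  rot[4] = tsrt$srrr
  rot[5] = srt$srrrt
  rot[6] = rt$srrrts
  rot[7] = t$srrrtsr
  rot[8] = $srrrtsrt
Sorted (with $ < everything):
  sorted[0] = $srrrtsrt  (last char: 't')
  sorted[1] = rrrtsrt$s  (last char: 's')
  sorted[2] = rrtsrt$sr  (last char: 'r')
  sorted[3] = rt$srrrts  (last char: 's')
  sorted[4] = rtsrt$srr  (last char: 'r')
  sorted[5] = srrrtsrt$  (last char: '$')
  sorted[6] = srt$srrrt  (last char: 't')
  sorted[7] = t$srrrtsr  (last char: 'r')
  sorted[8] = tsrt$srrr  (last char: 'r')
Last column: tsrsr$trr
Original string S is at sorted index 5

Answer: tsrsr$trr
5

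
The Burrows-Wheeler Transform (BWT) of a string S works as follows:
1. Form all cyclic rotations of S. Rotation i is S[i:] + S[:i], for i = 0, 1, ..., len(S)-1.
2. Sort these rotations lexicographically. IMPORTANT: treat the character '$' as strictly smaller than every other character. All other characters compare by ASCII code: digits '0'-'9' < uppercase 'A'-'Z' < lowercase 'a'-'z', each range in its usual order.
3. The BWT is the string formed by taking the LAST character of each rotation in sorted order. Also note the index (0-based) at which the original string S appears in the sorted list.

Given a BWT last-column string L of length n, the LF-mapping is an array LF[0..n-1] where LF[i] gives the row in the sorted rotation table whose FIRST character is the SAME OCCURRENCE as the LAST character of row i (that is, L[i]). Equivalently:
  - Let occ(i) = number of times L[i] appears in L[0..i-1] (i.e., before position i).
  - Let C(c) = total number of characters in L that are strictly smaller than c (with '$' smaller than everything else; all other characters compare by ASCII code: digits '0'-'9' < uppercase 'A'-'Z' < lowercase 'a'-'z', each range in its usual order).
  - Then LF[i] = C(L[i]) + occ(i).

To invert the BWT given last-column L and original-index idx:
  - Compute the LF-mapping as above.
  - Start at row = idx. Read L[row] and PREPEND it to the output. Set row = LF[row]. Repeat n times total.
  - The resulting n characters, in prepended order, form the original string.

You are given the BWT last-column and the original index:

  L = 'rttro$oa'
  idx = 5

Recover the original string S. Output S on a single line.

Answer: rotator$

Derivation:
LF mapping: 4 6 7 5 2 0 3 1
Walk LF starting at row 5, prepending L[row]:
  step 1: row=5, L[5]='$', prepend. Next row=LF[5]=0
  step 2: row=0, L[0]='r', prepend. Next row=LF[0]=4
  step 3: row=4, L[4]='o', prepend. Next row=LF[4]=2
  step 4: row=2, L[2]='t', prepend. Next row=LF[2]=7
  step 5: row=7, L[7]='a', prepend. Next row=LF[7]=1
  step 6: row=1, L[1]='t', prepend. Next row=LF[1]=6
  step 7: row=6, L[6]='o', prepend. Next row=LF[6]=3
  step 8: row=3, L[3]='r', prepend. Next row=LF[3]=5
Reversed output: rotator$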